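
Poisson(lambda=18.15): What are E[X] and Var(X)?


E[X] = Var(X) = lambda = 18.15

18.15, 18.15


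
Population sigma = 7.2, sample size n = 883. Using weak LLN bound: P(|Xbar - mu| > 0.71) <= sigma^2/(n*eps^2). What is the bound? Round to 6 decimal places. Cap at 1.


bound = min(1, sigma^2/(n*eps^2))
sigma^2 = 7.2^2 = 51.84
n*eps^2 = 883 * 0.71^2 = 883 * 0.5041 = 445.1203
sigma^2/(n*eps^2) = 51.84 / 445.1203 ≈ 0.11646290

0.116463


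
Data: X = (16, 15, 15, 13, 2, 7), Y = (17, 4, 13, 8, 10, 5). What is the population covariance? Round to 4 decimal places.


Cov = (1/n)*sum((xi-xbar)(yi-ybar))
n = 6, xbar = 68/6 = 34/3 ≈ 11.333333, ybar = 57/6 = 9.5
sum((xi-xbar)(yi-ybar)) = 40
Cov = 40 / 6 = 20/3 ≈ 6.666667

6.6667


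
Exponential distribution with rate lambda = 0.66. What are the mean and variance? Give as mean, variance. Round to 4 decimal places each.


mean = 1/lam, var = 1/lam^2
mean = 1 / 0.66 = 50/33 ≈ 1.515152
lam^2 = 0.66^2 = 0.4356
var = 1 / 0.4356 = 2500/1089 ≈ 2.295684

1.5152, 2.2957


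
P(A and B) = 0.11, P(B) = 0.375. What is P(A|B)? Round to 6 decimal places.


P(A|B) = P(A and B) / P(B) = 0.11 / 0.375 = 22/75 ≈ 0.29333333

0.293333


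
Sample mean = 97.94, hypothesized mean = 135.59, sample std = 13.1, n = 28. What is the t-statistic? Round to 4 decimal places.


t = (xbar - mu0) / (s/sqrt(n))
xbar - mu0 = 97.94 - 135.59 = -37.65
sqrt(28) ≈ 5.29150262
s/sqrt(n) = 13.1 / 5.29150262 ≈ 2.47566730
t = -37.65 / 2.47566730 ≈ -15.208021

-15.2080


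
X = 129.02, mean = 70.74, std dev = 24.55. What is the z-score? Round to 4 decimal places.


z = (X - mu) / sigma
X - mu = 129.02 - 70.74 = 58.28
z = 58.28 / 24.55 = 5828/2455 ≈ 2.373931

2.3739


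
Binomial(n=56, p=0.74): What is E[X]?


E[X] = n*p = 56 * 0.74 = 41.44

41.44


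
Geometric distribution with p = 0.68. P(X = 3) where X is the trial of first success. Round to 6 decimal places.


P = (1-p)^(k-1) * p
(1-p)^(k-1) = 0.32^2 = 0.1024
P = 0.1024 * 0.68 = 0.069632

0.069632


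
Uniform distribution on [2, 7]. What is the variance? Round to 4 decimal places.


Var = (b-a)^2 / 12
(b-a)^2 = (7 - 2)^2 = 25
Var = 25/12 ≈ 2.083333

2.0833


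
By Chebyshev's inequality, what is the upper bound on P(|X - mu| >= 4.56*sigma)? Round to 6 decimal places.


P <= 1/k^2
k^2 = 4.56^2 = 20.7936
1/k^2 = 1 / 20.7936 ≈ 0.04809172

0.048092


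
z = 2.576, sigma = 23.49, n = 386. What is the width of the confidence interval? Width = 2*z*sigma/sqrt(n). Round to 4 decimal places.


width = 2*z*sigma/sqrt(n)
2*z*sigma = 2 * 2.576 * 23.49 = 121.02048
sqrt(386) ≈ 19.646883
width = 121.02048 / 19.646883 ≈ 6.159780

6.1598


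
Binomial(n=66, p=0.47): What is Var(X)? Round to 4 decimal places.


Var = n*p*(1-p) = 66 * 0.47 * 0.53 = 16.4406

16.4406


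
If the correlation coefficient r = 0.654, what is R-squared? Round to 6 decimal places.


R^2 = r^2 = (0.654)^2 = 0.427716

0.427716


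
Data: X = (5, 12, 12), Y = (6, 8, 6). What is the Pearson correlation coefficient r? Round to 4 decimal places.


r = sum((xi-xbar)(yi-ybar)) / sqrt(sum((xi-xbar)^2) * sum((yi-ybar)^2))
n = 3, xbar = 29/3 ≈ 9.666667, ybar = 20/3 ≈ 6.666667
Sxy = sum((xi-xbar)(yi-ybar)) = 14/3 ≈ 4.666667
Sxx = sum((xi-xbar)^2) = 98/3 ≈ 32.666667
Syy = sum((yi-ybar)^2) = 8/3 ≈ 2.666667
sqrt(Sxx*Syy) = 28/3 ≈ 9.333333
r = Sxy / sqrt(Sxx*Syy) = 4.666667 / 9.333333 = 0.5

0.5000


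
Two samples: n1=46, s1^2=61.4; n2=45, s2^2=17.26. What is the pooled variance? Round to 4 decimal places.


sp^2 = ((n1-1)*s1^2 + (n2-1)*s2^2)/(n1+n2-2)
(n1-1)*s1^2 = 45 * 61.4 = 2763
(n2-1)*s2^2 = 44 * 17.26 = 759.44
numerator = 2763 + 759.44 = 3522.44
n1+n2-2 = 89
sp^2 = 3522.44 / 89 = 88061/2225 ≈ 39.577978

39.5780


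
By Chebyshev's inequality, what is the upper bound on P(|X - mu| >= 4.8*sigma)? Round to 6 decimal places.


P <= 1/k^2
k^2 = 4.8^2 = 23.04
1/k^2 = 1 / 23.04 = 25/576 ≈ 0.04340278

0.043403


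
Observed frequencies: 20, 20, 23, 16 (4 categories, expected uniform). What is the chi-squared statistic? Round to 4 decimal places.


chi2 = sum((O-E)^2/E), E = total/4
total = 79, E = 79/4 = 19.75
(20 - 19.75)^2 / 19.75 = 0.0625 / 19.75 = 1/316 ≈ 0.003165
(20 - 19.75)^2 / 19.75 = 0.0625 / 19.75 = 1/316 ≈ 0.003165
(23 - 19.75)^2 / 19.75 = 10.5625 / 19.75 = 169/316 ≈ 0.534810
(16 - 19.75)^2 / 19.75 = 14.0625 / 19.75 = 225/316 ≈ 0.712025
chi2 = 99/79 ≈ 1.253165

1.2532


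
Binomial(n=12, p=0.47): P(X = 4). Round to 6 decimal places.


P = C(n,k) * p^k * (1-p)^(n-k)
C(12,4) = 495
p^k = 0.47^4 = 0.04879681
(1-p)^(n-k) = 0.53^8 ≈ 0.006225969
P = 495 * 0.04879681 * 0.006225969 ≈ 0.150385

0.150385


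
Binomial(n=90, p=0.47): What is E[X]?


E[X] = n*p = 90 * 0.47 = 42.3

42.3


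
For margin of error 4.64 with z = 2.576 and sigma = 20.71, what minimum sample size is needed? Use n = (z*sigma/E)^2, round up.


z*sigma/E = 2.576 * 20.71 / 4.64 ≈ 11.497621
(z*sigma/E)^2 ≈ 132.195282
round up: n = 133

133


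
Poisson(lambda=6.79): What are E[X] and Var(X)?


E[X] = Var(X) = lambda = 6.79

6.79, 6.79


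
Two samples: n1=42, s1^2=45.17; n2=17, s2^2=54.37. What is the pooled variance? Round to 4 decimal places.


sp^2 = ((n1-1)*s1^2 + (n2-1)*s2^2)/(n1+n2-2)
(n1-1)*s1^2 = 41 * 45.17 = 1851.97
(n2-1)*s2^2 = 16 * 54.37 = 869.92
numerator = 1851.97 + 869.92 = 2721.89
n1+n2-2 = 57
sp^2 = 2721.89 / 57 = 272189/5700 ≈ 47.752456

47.7525


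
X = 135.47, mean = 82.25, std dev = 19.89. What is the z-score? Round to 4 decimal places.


z = (X - mu) / sigma
X - mu = 135.47 - 82.25 = 53.22
z = 53.22 / 19.89 = 1774/663 ≈ 2.675716

2.6757


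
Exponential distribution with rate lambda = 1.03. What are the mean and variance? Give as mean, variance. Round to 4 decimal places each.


mean = 1/lam, var = 1/lam^2
mean = 1 / 1.03 = 100/103 ≈ 0.970874
lam^2 = 1.03^2 = 1.0609
var = 1 / 1.0609 ≈ 0.942596

0.9709, 0.9426


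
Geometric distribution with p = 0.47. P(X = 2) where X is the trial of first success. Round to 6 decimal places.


P = (1-p)^(k-1) * p
(1-p)^(k-1) = 0.53^1 = 0.53
P = 0.53 * 0.47 = 0.2491

0.249100


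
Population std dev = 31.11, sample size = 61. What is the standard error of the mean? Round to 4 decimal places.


SE = sigma / sqrt(n)
sqrt(61) ≈ 7.810250
SE = 31.11 / 7.810250 ≈ 3.983227

3.9832


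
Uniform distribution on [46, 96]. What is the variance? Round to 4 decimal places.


Var = (b-a)^2 / 12
(b-a)^2 = (96 - 46)^2 = 2500
Var = 2500/12 ≈ 208.333333

208.3333


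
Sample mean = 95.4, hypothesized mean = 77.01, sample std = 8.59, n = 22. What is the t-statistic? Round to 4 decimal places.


t = (xbar - mu0) / (s/sqrt(n))
xbar - mu0 = 95.4 - 77.01 = 18.39
sqrt(22) ≈ 4.69041576
s/sqrt(n) = 8.59 / 4.69041576 ≈ 1.83139415
t = 18.39 / 1.83139415 ≈ 10.041530

10.0415


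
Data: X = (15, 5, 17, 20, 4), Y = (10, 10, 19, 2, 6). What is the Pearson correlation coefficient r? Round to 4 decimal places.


r = sum((xi-xbar)(yi-ybar)) / sqrt(sum((xi-xbar)^2) * sum((yi-ybar)^2))
n = 5, xbar = 61/5 = 12.2, ybar = 47/5 = 9.4
Sxy = sum((xi-xbar)(yi-ybar)) = 13.6
Sxx = sum((xi-xbar)^2) = 210.8
Syy = sum((yi-ybar)^2) = 159.2
sqrt(Sxx*Syy) ≈ 183.192140
r = Sxy / sqrt(Sxx*Syy) = 13.6 / 183.192140 ≈ 0.074239

0.0742


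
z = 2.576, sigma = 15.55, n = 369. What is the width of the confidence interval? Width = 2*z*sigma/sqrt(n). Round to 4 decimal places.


width = 2*z*sigma/sqrt(n)
2*z*sigma = 2 * 2.576 * 15.55 = 80.1136
sqrt(369) ≈ 19.209373
width = 80.1136 / 19.209373 ≈ 4.170547

4.1705


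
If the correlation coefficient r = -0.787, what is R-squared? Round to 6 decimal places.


R^2 = r^2 = (-0.787)^2 = 0.619369

0.619369


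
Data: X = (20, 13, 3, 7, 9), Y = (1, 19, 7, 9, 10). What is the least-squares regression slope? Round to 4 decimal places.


b = sum((xi-xbar)(yi-ybar)) / sum((xi-xbar)^2)
n = 5, xbar = 52/5 = 10.4, ybar = 46/5 = 9.2
Sxy = sum((xi-xbar)(yi-ybar)) = -37.4
Sxx = sum((xi-xbar)^2) = 167.2
b = Sxy / Sxx = -17/76 ≈ -0.223684

-0.2237


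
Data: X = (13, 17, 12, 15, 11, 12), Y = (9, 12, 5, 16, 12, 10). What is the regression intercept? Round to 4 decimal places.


a = ybar - b*xbar, where b = sum((xi-xbar)(yi-ybar)) / sum((xi-xbar)^2)
n = 6, xbar = 80/6 = 40/3 ≈ 13.333333, ybar = 64/6 = 32/3 ≈ 10.666667
Sxy = sum((xi-xbar)(yi-ybar)) = 59/3 ≈ 19.666667
Sxx = sum((xi-xbar)^2) = 76/3 ≈ 25.333333
b = Sxy / Sxx = 59/76 ≈ 0.776316
a = 10.666667 - 0.776316 * 13.333333 = 6/19 ≈ 0.315789

0.3158


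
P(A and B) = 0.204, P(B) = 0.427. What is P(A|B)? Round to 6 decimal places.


P(A|B) = P(A and B) / P(B) = 0.204 / 0.427 = 204/427 ≈ 0.47775176

0.477752


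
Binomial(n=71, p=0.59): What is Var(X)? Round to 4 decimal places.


Var = n*p*(1-p) = 71 * 0.59 * 0.41 = 17.1749

17.1749


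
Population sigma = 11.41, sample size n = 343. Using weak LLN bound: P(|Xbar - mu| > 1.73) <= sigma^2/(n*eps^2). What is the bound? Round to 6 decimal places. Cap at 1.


bound = min(1, sigma^2/(n*eps^2))
sigma^2 = 11.41^2 = 130.1881
n*eps^2 = 343 * 1.73^2 = 343 * 2.9929 = 1026.5647
sigma^2/(n*eps^2) = 130.1881 / 1026.5647 ≈ 0.12681919

0.126819


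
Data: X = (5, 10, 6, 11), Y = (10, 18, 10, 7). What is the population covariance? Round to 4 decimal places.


Cov = (1/n)*sum((xi-xbar)(yi-ybar))
n = 4, xbar = 32/4 = 8, ybar = 45/4 = 11.25
sum((xi-xbar)(yi-ybar)) = 7
Cov = 7 / 4 = 1.75

1.7500


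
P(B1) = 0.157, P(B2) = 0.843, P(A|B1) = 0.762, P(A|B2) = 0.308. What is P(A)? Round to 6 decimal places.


P(A) = P(A|B1)*P(B1) + P(A|B2)*P(B2)
P(A|B1)*P(B1) = 0.762 * 0.157 = 0.119634
P(A|B2)*P(B2) = 0.308 * 0.843 = 0.259644
P(A) = 0.119634 + 0.259644 = 0.379278

0.379278


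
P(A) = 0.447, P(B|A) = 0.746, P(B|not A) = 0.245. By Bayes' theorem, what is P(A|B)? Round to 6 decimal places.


P(A|B) = P(B|A)*P(A) / P(B), P(B) = P(B|A)*P(A) + P(B|not A)*P(not A)
P(B|A)*P(A) = 0.746 * 0.447 = 0.333462
P(B|not A)*P(not A) = 0.245 * 0.553 = 0.135485
P(B) = 0.333462 + 0.135485 = 0.468947
P(A|B) = 0.333462 / 0.468947 ≈ 0.71108675

0.711087


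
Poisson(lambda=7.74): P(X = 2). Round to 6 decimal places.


P = e^(-lam) * lam^k / k!
e^(-7.74) ≈ 0.0004350716
lam^k = 7.74^2 = 59.9076
k! = 2! = 2
P = 0.0004350716 * 59.9076 / 2 ≈ 0.013032

0.013032


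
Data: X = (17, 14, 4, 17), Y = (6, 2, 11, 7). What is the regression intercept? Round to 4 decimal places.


a = ybar - b*xbar, where b = sum((xi-xbar)(yi-ybar)) / sum((xi-xbar)^2)
n = 4, xbar = 52/4 = 13, ybar = 26/4 = 6.5
Sxy = sum((xi-xbar)(yi-ybar)) = -45
Sxx = sum((xi-xbar)^2) = 114
b = Sxy / Sxx = -15/38 ≈ -0.394737
a = 6.5 - (-0.394737) * 13 = 221/19 ≈ 11.631579

11.6316


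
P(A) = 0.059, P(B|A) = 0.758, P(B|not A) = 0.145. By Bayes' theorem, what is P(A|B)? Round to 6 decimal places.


P(A|B) = P(B|A)*P(A) / P(B), P(B) = P(B|A)*P(A) + P(B|not A)*P(not A)
P(B|A)*P(A) = 0.758 * 0.059 = 0.044722
P(B|not A)*P(not A) = 0.145 * 0.941 = 0.136445
P(B) = 0.044722 + 0.136445 = 0.181167
P(A|B) = 0.044722 / 0.181167 ≈ 0.24685511

0.246855


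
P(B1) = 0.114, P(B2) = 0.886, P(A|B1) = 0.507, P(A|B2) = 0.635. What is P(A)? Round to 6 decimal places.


P(A) = P(A|B1)*P(B1) + P(A|B2)*P(B2)
P(A|B1)*P(B1) = 0.507 * 0.114 = 0.057798
P(A|B2)*P(B2) = 0.635 * 0.886 = 0.56261
P(A) = 0.057798 + 0.56261 = 0.620408

0.620408


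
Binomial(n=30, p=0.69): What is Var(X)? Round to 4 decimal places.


Var = n*p*(1-p) = 30 * 0.69 * 0.31 = 6.417

6.4170


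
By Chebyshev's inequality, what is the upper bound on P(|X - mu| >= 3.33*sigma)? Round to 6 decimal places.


P <= 1/k^2
k^2 = 3.33^2 = 11.0889
1/k^2 = 1 / 11.0889 ≈ 0.09018027

0.090180


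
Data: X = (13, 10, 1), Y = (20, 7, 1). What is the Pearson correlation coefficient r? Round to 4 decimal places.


r = sum((xi-xbar)(yi-ybar)) / sqrt(sum((xi-xbar)^2) * sum((yi-ybar)^2))
n = 3, xbar = 24/3 = 8, ybar = 28/3 ≈ 9.333333
Sxy = sum((xi-xbar)(yi-ybar)) = 107
Sxx = sum((xi-xbar)^2) = 78
Syy = sum((yi-ybar)^2) = 566/3 ≈ 188.666667
sqrt(Sxx*Syy) ≈ 121.309521
r = Sxy / sqrt(Sxx*Syy) = 107 / 121.309521 ≈ 0.882041

0.8820


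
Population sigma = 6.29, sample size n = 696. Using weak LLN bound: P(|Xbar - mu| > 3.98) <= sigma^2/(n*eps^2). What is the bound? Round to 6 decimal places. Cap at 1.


bound = min(1, sigma^2/(n*eps^2))
sigma^2 = 6.29^2 = 39.5641
n*eps^2 = 696 * 3.98^2 = 696 * 15.8404 = 11024.9184
sigma^2/(n*eps^2) = 39.5641 / 11024.9184 ≈ 0.00358861

0.003589


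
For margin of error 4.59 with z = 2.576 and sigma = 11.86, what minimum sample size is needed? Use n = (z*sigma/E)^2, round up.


z*sigma/E = 2.576 * 11.86 / 4.59 ≈ 6.656070
(z*sigma/E)^2 ≈ 44.303264
round up: n = 45

45


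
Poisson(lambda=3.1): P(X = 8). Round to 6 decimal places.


P = e^(-lam) * lam^k / k!
e^(-3.1) ≈ 0.04504920
lam^k = 3.1^8 ≈ 8528.910374
k! = 8! = 40320
P = 0.04504920 * 8528.910374 / 40320 ≈ 0.009529

0.009529


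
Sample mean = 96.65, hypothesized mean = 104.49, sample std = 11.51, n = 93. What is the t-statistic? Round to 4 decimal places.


t = (xbar - mu0) / (s/sqrt(n))
xbar - mu0 = 96.65 - 104.49 = -7.84
sqrt(93) ≈ 9.64365076
s/sqrt(n) = 11.51 / 9.64365076 ≈ 1.19353140
t = -7.84 / 1.19353140 ≈ -6.568742

-6.5687


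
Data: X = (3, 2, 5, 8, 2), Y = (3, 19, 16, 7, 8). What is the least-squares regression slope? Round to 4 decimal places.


b = sum((xi-xbar)(yi-ybar)) / sum((xi-xbar)^2)
n = 5, xbar = 20/5 = 4, ybar = 53/5 = 10.6
Sxy = sum((xi-xbar)(yi-ybar)) = -13
Sxx = sum((xi-xbar)^2) = 26
b = Sxy / Sxx = -0.5

-0.5000


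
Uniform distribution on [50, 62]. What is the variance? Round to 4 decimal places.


Var = (b-a)^2 / 12
(b-a)^2 = (62 - 50)^2 = 144
Var = 144/12 = 12

12.0000


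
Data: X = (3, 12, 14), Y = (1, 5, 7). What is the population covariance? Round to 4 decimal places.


Cov = (1/n)*sum((xi-xbar)(yi-ybar))
n = 3, xbar = 29/3 ≈ 9.666667, ybar = 13/3 ≈ 4.333333
sum((xi-xbar)(yi-ybar)) = 106/3 ≈ 35.333333
Cov = 35.333333 / 3 = 106/9 ≈ 11.777778

11.7778


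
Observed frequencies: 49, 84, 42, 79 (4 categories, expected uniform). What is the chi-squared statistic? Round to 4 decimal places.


chi2 = sum((O-E)^2/E), E = total/4
total = 254, E = 254/4 = 63.5
(49 - 63.5)^2 / 63.5 = 210.25 / 63.5 = 841/254 ≈ 3.311024
(84 - 63.5)^2 / 63.5 = 420.25 / 63.5 = 1681/254 ≈ 6.618110
(42 - 63.5)^2 / 63.5 = 462.25 / 63.5 = 1849/254 ≈ 7.279528
(79 - 63.5)^2 / 63.5 = 240.25 / 63.5 = 961/254 ≈ 3.783465
chi2 = 2666/127 ≈ 20.992126

20.9921


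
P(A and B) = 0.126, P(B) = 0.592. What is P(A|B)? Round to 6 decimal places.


P(A|B) = P(A and B) / P(B) = 0.126 / 0.592 = 63/296 ≈ 0.21283784

0.212838


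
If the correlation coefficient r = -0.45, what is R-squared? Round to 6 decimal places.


R^2 = r^2 = (-0.45)^2 = 0.2025

0.202500


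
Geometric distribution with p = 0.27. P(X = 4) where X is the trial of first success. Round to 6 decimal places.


P = (1-p)^(k-1) * p
(1-p)^(k-1) = 0.73^3 = 0.389017
P = 0.389017 * 0.27 ≈ 0.1050346

0.105035


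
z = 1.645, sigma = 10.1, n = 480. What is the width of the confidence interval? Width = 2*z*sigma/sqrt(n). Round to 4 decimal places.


width = 2*z*sigma/sqrt(n)
2*z*sigma = 2 * 1.645 * 10.1 = 33.229
sqrt(480) ≈ 21.908902
width = 33.229 / 21.908902 ≈ 1.516689

1.5167


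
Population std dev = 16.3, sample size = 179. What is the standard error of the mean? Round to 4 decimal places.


SE = sigma / sqrt(n)
sqrt(179) ≈ 13.379088
SE = 16.3 / 13.379088 ≈ 1.218319

1.2183


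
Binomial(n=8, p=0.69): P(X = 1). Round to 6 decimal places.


P = C(n,k) * p^k * (1-p)^(n-k)
C(8,1) = 8
p^k = 0.69^1 = 0.69
(1-p)^(n-k) = 0.31^7 ≈ 0.0002751261
P = 8 * 0.69 * 0.0002751261 ≈ 0.001519

0.001519


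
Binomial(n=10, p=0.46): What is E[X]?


E[X] = n*p = 10 * 0.46 = 4.6

4.6


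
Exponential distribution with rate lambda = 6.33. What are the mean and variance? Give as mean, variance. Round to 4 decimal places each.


mean = 1/lam, var = 1/lam^2
mean = 1 / 6.33 = 100/633 ≈ 0.157978
lam^2 = 6.33^2 = 40.0689
var = 1 / 40.0689 ≈ 0.024957

0.1580, 0.0250


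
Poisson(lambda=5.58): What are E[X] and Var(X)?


E[X] = Var(X) = lambda = 5.58

5.58, 5.58


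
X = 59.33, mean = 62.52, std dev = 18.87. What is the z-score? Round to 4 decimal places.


z = (X - mu) / sigma
X - mu = 59.33 - 62.52 = -3.19
z = -3.19 / 18.87 = -319/1887 ≈ -0.169051

-0.1691


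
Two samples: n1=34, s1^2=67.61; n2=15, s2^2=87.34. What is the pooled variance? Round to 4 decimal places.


sp^2 = ((n1-1)*s1^2 + (n2-1)*s2^2)/(n1+n2-2)
(n1-1)*s1^2 = 33 * 67.61 = 2231.13
(n2-1)*s2^2 = 14 * 87.34 = 1222.76
numerator = 2231.13 + 1222.76 = 3453.89
n1+n2-2 = 47
sp^2 = 3453.89 / 47 = 345389/4700 ≈ 73.487021

73.4870


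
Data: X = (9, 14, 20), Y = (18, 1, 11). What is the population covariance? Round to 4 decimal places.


Cov = (1/n)*sum((xi-xbar)(yi-ybar))
n = 3, xbar = 43/3 ≈ 14.333333, ybar = 30/3 = 10
sum((xi-xbar)(yi-ybar)) = -34
Cov = -34 / 3 = -34/3 ≈ -11.333333

-11.3333


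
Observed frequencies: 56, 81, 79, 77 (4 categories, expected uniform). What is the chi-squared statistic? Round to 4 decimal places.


chi2 = sum((O-E)^2/E), E = total/4
total = 293, E = 293/4 = 73.25
(56 - 73.25)^2 / 73.25 = 297.5625 / 73.25 = 4761/1172 ≈ 4.062287
(81 - 73.25)^2 / 73.25 = 60.0625 / 73.25 = 961/1172 ≈ 0.819966
(79 - 73.25)^2 / 73.25 = 33.0625 / 73.25 = 529/1172 ≈ 0.451365
(77 - 73.25)^2 / 73.25 = 14.0625 / 73.25 = 225/1172 ≈ 0.191980
chi2 = 1619/293 ≈ 5.525597

5.5256


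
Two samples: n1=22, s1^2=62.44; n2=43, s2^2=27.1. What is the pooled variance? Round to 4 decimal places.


sp^2 = ((n1-1)*s1^2 + (n2-1)*s2^2)/(n1+n2-2)
(n1-1)*s1^2 = 21 * 62.44 = 1311.24
(n2-1)*s2^2 = 42 * 27.1 = 1138.2
numerator = 1311.24 + 1138.2 = 2449.44
n1+n2-2 = 63
sp^2 = 2449.44 / 63 = 38.88

38.8800


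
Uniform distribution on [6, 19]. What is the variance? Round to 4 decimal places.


Var = (b-a)^2 / 12
(b-a)^2 = (19 - 6)^2 = 169
Var = 169/12 ≈ 14.083333

14.0833


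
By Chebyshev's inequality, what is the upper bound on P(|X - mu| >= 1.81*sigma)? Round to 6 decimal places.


P <= 1/k^2
k^2 = 1.81^2 = 3.2761
1/k^2 = 1 / 3.2761 ≈ 0.30524099

0.305241


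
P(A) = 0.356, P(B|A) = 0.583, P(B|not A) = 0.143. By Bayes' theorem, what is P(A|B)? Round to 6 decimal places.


P(A|B) = P(B|A)*P(A) / P(B), P(B) = P(B|A)*P(A) + P(B|not A)*P(not A)
P(B|A)*P(A) = 0.583 * 0.356 = 0.207548
P(B|not A)*P(not A) = 0.143 * 0.644 = 0.092092
P(B) = 0.207548 + 0.092092 = 0.29964
P(A|B) = 0.207548 / 0.29964 = 4717/6810 ≈ 0.69265786

0.692658


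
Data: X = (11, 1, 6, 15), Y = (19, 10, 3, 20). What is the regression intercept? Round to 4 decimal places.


a = ybar - b*xbar, where b = sum((xi-xbar)(yi-ybar)) / sum((xi-xbar)^2)
n = 4, xbar = 33/4 = 8.25, ybar = 52/4 = 13
Sxy = sum((xi-xbar)(yi-ybar)) = 108
Sxx = sum((xi-xbar)^2) = 110.75
b = Sxy / Sxx = 432/443 ≈ 0.975169
a = 13 - 0.975169 * 8.25 = 2195/443 ≈ 4.954853

4.9549


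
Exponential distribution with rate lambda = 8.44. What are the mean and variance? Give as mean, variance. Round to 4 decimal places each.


mean = 1/lam, var = 1/lam^2
mean = 1 / 8.44 = 25/211 ≈ 0.118483
lam^2 = 8.44^2 = 71.2336
var = 1 / 71.2336 ≈ 0.014038

0.1185, 0.0140


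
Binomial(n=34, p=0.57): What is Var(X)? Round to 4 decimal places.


Var = n*p*(1-p) = 34 * 0.57 * 0.43 = 8.3334

8.3334


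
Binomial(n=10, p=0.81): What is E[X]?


E[X] = n*p = 10 * 0.81 = 8.1

8.1


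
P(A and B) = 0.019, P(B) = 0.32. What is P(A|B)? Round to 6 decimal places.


P(A|B) = P(A and B) / P(B) = 0.019 / 0.32 = 0.059375

0.059375


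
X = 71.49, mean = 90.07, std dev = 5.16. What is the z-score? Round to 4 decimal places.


z = (X - mu) / sigma
X - mu = 71.49 - 90.07 = -18.58
z = -18.58 / 5.16 = -929/258 ≈ -3.600775

-3.6008


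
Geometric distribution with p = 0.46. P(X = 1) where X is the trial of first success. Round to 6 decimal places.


P = (1-p)^(k-1) * p
(1-p)^(k-1) = 0.54^0 = 1
P = 1 * 0.46 = 0.46

0.460000


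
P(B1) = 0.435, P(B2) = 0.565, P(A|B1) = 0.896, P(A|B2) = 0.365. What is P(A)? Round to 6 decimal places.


P(A) = P(A|B1)*P(B1) + P(A|B2)*P(B2)
P(A|B1)*P(B1) = 0.896 * 0.435 = 0.38976
P(A|B2)*P(B2) = 0.365 * 0.565 = 0.206225
P(A) = 0.38976 + 0.206225 = 0.595985

0.595985


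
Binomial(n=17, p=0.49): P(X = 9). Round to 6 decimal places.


P = C(n,k) * p^k * (1-p)^(n-k)
C(17,9) = 24310
p^k = 0.49^9 ≈ 0.001628414
(1-p)^(n-k) = 0.51^8 ≈ 0.004576794
P = 24310 * 0.001628414 * 0.004576794 ≈ 0.181180

0.181180


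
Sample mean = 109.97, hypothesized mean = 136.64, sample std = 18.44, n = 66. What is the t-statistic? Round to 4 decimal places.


t = (xbar - mu0) / (s/sqrt(n))
xbar - mu0 = 109.97 - 136.64 = -26.67
sqrt(66) ≈ 8.12403840
s/sqrt(n) = 18.44 / 8.12403840 ≈ 2.26980709
t = -26.67 / 2.26980709 ≈ -11.749897

-11.7499


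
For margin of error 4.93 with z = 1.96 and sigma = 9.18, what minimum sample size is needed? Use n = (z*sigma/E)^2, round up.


z*sigma/E = 1.96 * 9.18 / 4.93 = 2646/725 ≈ 3.649655
(z*sigma/E)^2 ≈ 13.319983
round up: n = 14

14


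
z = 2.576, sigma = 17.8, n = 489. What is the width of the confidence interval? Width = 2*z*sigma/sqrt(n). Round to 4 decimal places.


width = 2*z*sigma/sqrt(n)
2*z*sigma = 2 * 2.576 * 17.8 = 91.7056
sqrt(489) ≈ 22.113344
width = 91.7056 / 22.113344 ≈ 4.147071

4.1471


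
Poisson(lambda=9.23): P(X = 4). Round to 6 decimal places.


P = e^(-lam) * lam^k / k!
e^(-9.23) ≈ 0.00009805324
lam^k = 9.23^4 ≈ 7257.830210
k! = 4! = 24
P = 0.00009805324 * 7257.830210 / 24 ≈ 0.029652

0.029652


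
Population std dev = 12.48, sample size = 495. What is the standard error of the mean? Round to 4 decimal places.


SE = sigma / sqrt(n)
sqrt(495) ≈ 22.248595
SE = 12.48 / 22.248595 ≈ 0.560934

0.5609


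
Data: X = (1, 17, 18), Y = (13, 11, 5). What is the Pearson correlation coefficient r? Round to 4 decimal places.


r = sum((xi-xbar)(yi-ybar)) / sqrt(sum((xi-xbar)^2) * sum((yi-ybar)^2))
n = 3, xbar = 36/3 = 12, ybar = 29/3 ≈ 9.666667
Sxy = sum((xi-xbar)(yi-ybar)) = -58
Sxx = sum((xi-xbar)^2) = 182
Syy = sum((yi-ybar)^2) = 104/3 ≈ 34.666667
sqrt(Sxx*Syy) ≈ 79.431312
r = Sxy / sqrt(Sxx*Syy) = -58 / 79.431312 ≈ -0.730191

-0.7302


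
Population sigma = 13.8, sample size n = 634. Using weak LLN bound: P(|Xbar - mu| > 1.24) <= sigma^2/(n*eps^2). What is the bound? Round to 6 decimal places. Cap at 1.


bound = min(1, sigma^2/(n*eps^2))
sigma^2 = 13.8^2 = 190.44
n*eps^2 = 634 * 1.24^2 = 634 * 1.5376 = 974.8384
sigma^2/(n*eps^2) = 190.44 / 974.8384 ≈ 0.19535546

0.195355


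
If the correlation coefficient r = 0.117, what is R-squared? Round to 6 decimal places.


R^2 = r^2 = (0.117)^2 = 0.013689

0.013689


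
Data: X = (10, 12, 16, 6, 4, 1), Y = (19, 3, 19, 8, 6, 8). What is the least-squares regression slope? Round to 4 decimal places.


b = sum((xi-xbar)(yi-ybar)) / sum((xi-xbar)^2)
n = 6, xbar = 49/6 ≈ 8.166667, ybar = 63/6 = 10.5
Sxy = sum((xi-xbar)(yi-ybar)) = 95.5
Sxx = sum((xi-xbar)^2) = 917/6 ≈ 152.833333
b = Sxy / Sxx = 573/917 ≈ 0.624864

0.6249


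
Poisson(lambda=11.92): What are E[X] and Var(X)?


E[X] = Var(X) = lambda = 11.92

11.92, 11.92


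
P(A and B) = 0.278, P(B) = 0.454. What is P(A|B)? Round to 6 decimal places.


P(A|B) = P(A and B) / P(B) = 0.278 / 0.454 = 139/227 ≈ 0.61233480

0.612335


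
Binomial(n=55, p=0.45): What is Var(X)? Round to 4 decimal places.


Var = n*p*(1-p) = 55 * 0.45 * 0.55 = 13.6125

13.6125


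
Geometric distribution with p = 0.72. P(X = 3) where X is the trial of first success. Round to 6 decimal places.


P = (1-p)^(k-1) * p
(1-p)^(k-1) = 0.28^2 = 0.0784
P = 0.0784 * 0.72 = 0.056448

0.056448


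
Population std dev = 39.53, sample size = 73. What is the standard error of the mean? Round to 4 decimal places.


SE = sigma / sqrt(n)
sqrt(73) ≈ 8.544004
SE = 39.53 / 8.544004 ≈ 4.626637

4.6266


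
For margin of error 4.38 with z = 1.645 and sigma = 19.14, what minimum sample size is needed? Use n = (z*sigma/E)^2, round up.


z*sigma/E = 1.645 * 19.14 / 4.38 ≈ 7.188425
(z*sigma/E)^2 ≈ 51.673449
round up: n = 52

52


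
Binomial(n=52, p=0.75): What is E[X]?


E[X] = n*p = 52 * 0.75 = 39

39


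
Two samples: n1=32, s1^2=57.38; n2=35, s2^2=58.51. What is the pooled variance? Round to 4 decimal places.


sp^2 = ((n1-1)*s1^2 + (n2-1)*s2^2)/(n1+n2-2)
(n1-1)*s1^2 = 31 * 57.38 = 1778.78
(n2-1)*s2^2 = 34 * 58.51 = 1989.34
numerator = 1778.78 + 1989.34 = 3768.12
n1+n2-2 = 65
sp^2 = 3768.12 / 65 = 94203/1625 ≈ 57.971077

57.9711


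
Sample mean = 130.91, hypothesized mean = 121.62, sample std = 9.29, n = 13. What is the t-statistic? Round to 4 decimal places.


t = (xbar - mu0) / (s/sqrt(n))
xbar - mu0 = 130.91 - 121.62 = 9.29
sqrt(13) ≈ 3.60555128
s/sqrt(n) = 9.29 / 3.60555128 ≈ 2.57658241
t = 9.29 / 2.57658241 ≈ 3.605551

3.6056


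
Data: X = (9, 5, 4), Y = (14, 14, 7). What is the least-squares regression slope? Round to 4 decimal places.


b = sum((xi-xbar)(yi-ybar)) / sum((xi-xbar)^2)
n = 3, xbar = 18/3 = 6, ybar = 35/3 ≈ 11.666667
Sxy = sum((xi-xbar)(yi-ybar)) = 14
Sxx = sum((xi-xbar)^2) = 14
b = Sxy / Sxx = 1

1.0000


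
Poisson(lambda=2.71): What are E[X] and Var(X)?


E[X] = Var(X) = lambda = 2.71

2.71, 2.71


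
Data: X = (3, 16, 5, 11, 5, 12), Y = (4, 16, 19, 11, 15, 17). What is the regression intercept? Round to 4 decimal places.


a = ybar - b*xbar, where b = sum((xi-xbar)(yi-ybar)) / sum((xi-xbar)^2)
n = 6, xbar = 52/6 = 26/3 ≈ 8.666667, ybar = 82/6 = 41/3 ≈ 13.666667
Sxy = sum((xi-xbar)(yi-ybar)) = 157/3 ≈ 52.333333
Sxx = sum((xi-xbar)^2) = 388/3 ≈ 129.333333
b = Sxy / Sxx = 157/388 ≈ 0.404639
a = 13.666667 - 0.404639 * 8.666667 = 1971/194 ≈ 10.159794

10.1598


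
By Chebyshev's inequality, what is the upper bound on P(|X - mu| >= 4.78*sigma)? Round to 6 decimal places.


P <= 1/k^2
k^2 = 4.78^2 = 22.8484
1/k^2 = 1 / 22.8484 ≈ 0.04376674

0.043767


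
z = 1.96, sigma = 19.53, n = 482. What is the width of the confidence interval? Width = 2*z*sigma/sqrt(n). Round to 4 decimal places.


width = 2*z*sigma/sqrt(n)
2*z*sigma = 2 * 1.96 * 19.53 = 76.5576
sqrt(482) ≈ 21.954498
width = 76.5576 / 21.954498 ≈ 3.487103

3.4871


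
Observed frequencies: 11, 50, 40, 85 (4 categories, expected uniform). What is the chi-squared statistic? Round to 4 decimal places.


chi2 = sum((O-E)^2/E), E = total/4
total = 186, E = 186/4 = 46.5
(11 - 46.5)^2 / 46.5 = 1260.25 / 46.5 = 5041/186 ≈ 27.102151
(50 - 46.5)^2 / 46.5 = 12.25 / 46.5 = 49/186 ≈ 0.263441
(40 - 46.5)^2 / 46.5 = 42.25 / 46.5 = 169/186 ≈ 0.908602
(85 - 46.5)^2 / 46.5 = 1482.25 / 46.5 = 5929/186 ≈ 31.876344
chi2 = 5594/93 ≈ 60.150538

60.1505


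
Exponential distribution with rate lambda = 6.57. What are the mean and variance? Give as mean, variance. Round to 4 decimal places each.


mean = 1/lam, var = 1/lam^2
mean = 1 / 6.57 = 100/657 ≈ 0.152207
lam^2 = 6.57^2 = 43.1649
var = 1 / 43.1649 ≈ 0.023167

0.1522, 0.0232


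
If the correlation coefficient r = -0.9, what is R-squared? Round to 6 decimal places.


R^2 = r^2 = (-0.9)^2 = 0.81

0.810000


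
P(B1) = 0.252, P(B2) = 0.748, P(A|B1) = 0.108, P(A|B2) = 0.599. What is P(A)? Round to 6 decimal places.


P(A) = P(A|B1)*P(B1) + P(A|B2)*P(B2)
P(A|B1)*P(B1) = 0.108 * 0.252 = 0.027216
P(A|B2)*P(B2) = 0.599 * 0.748 = 0.448052
P(A) = 0.027216 + 0.448052 = 0.475268

0.475268


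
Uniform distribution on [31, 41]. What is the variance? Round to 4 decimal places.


Var = (b-a)^2 / 12
(b-a)^2 = (41 - 31)^2 = 100
Var = 100/12 ≈ 8.333333

8.3333


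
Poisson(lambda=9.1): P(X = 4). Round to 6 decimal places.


P = e^(-lam) * lam^k / k!
e^(-9.1) ≈ 0.0001116658
lam^k = 9.1^4 = 6857.4961
k! = 4! = 24
P = 0.0001116658 * 6857.4961 / 24 ≈ 0.031906

0.031906


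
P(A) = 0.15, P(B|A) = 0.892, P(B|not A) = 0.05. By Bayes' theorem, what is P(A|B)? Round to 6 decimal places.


P(A|B) = P(B|A)*P(A) / P(B), P(B) = P(B|A)*P(A) + P(B|not A)*P(not A)
P(B|A)*P(A) = 0.892 * 0.15 = 0.1338
P(B|not A)*P(not A) = 0.05 * 0.85 = 0.0425
P(B) = 0.1338 + 0.0425 = 0.1763
P(A|B) = 0.1338 / 0.1763 = 1338/1763 ≈ 0.75893364

0.758934


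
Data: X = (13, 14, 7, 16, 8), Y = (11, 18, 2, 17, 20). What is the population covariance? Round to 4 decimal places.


Cov = (1/n)*sum((xi-xbar)(yi-ybar))
n = 5, xbar = 58/5 = 11.6, ybar = 68/5 = 13.6
sum((xi-xbar)(yi-ybar)) = 52.2
Cov = 52.2 / 5 = 10.44

10.4400


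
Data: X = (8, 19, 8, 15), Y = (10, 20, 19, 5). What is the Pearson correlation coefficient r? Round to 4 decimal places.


r = sum((xi-xbar)(yi-ybar)) / sqrt(sum((xi-xbar)^2) * sum((yi-ybar)^2))
n = 4, xbar = 50/4 = 12.5, ybar = 54/4 = 13.5
Sxy = sum((xi-xbar)(yi-ybar)) = 12
Sxx = sum((xi-xbar)^2) = 89
Syy = sum((yi-ybar)^2) = 157
sqrt(Sxx*Syy) ≈ 118.207445
r = Sxy / sqrt(Sxx*Syy) = 12 / 118.207445 ≈ 0.101516

0.1015


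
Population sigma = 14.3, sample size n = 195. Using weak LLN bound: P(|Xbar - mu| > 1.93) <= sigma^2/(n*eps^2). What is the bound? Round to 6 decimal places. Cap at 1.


bound = min(1, sigma^2/(n*eps^2))
sigma^2 = 14.3^2 = 204.49
n*eps^2 = 195 * 1.93^2 = 195 * 3.7249 = 726.3555
sigma^2/(n*eps^2) = 204.49 / 726.3555 ≈ 0.28152881

0.281529


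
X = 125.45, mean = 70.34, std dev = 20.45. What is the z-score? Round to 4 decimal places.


z = (X - mu) / sigma
X - mu = 125.45 - 70.34 = 55.11
z = 55.11 / 20.45 = 5511/2045 ≈ 2.694866

2.6949


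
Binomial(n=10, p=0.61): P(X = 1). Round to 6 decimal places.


P = C(n,k) * p^k * (1-p)^(n-k)
C(10,1) = 10
p^k = 0.61^1 = 0.61
(1-p)^(n-k) = 0.39^9 ≈ 0.0002087284
P = 10 * 0.61 * 0.0002087284 ≈ 0.001273

0.001273


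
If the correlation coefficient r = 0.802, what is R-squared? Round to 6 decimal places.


R^2 = r^2 = (0.802)^2 = 0.643204

0.643204


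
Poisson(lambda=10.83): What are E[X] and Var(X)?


E[X] = Var(X) = lambda = 10.83

10.83, 10.83


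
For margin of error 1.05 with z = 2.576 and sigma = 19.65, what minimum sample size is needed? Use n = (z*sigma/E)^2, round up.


z*sigma/E = 2.576 * 19.65 / 1.05 = 48.208
(z*sigma/E)^2 = 2324.011264
round up: n = 2325

2325


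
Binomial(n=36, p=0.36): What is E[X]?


E[X] = n*p = 36 * 0.36 = 12.96

12.96


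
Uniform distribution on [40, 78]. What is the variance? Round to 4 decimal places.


Var = (b-a)^2 / 12
(b-a)^2 = (78 - 40)^2 = 1444
Var = 1444/12 ≈ 120.333333

120.3333


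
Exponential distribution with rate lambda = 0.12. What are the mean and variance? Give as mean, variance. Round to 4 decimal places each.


mean = 1/lam, var = 1/lam^2
mean = 1 / 0.12 = 25/3 ≈ 8.333333
lam^2 = 0.12^2 = 0.0144
var = 1 / 0.0144 = 625/9 ≈ 69.444444

8.3333, 69.4444


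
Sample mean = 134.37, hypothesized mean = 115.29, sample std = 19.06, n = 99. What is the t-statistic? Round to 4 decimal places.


t = (xbar - mu0) / (s/sqrt(n))
xbar - mu0 = 134.37 - 115.29 = 19.08
sqrt(99) ≈ 9.94987437
s/sqrt(n) = 19.06 / 9.94987437 ≈ 1.91560208
t = 19.08 / 1.91560208 ≈ 9.960315

9.9603


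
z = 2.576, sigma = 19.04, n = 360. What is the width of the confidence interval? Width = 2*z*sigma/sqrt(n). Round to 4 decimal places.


width = 2*z*sigma/sqrt(n)
2*z*sigma = 2 * 2.576 * 19.04 = 98.09408
sqrt(360) ≈ 18.973666
width = 98.09408 / 18.973666 ≈ 5.170012

5.1700


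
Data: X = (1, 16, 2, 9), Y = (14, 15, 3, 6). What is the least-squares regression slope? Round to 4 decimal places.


b = sum((xi-xbar)(yi-ybar)) / sum((xi-xbar)^2)
n = 4, xbar = 28/4 = 7, ybar = 38/4 = 9.5
Sxy = sum((xi-xbar)(yi-ybar)) = 48
Sxx = sum((xi-xbar)^2) = 146
b = Sxy / Sxx = 24/73 ≈ 0.328767

0.3288


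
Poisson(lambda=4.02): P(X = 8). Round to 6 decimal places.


P = e^(-lam) * lam^k / k!
e^(-4.02) ≈ 0.01795296
lam^k = 4.02^8 ≈ 68203.776831
k! = 8! = 40320
P = 0.01795296 * 68203.776831 / 40320 ≈ 0.030369

0.030369


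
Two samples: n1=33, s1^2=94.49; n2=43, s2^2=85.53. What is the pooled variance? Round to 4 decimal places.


sp^2 = ((n1-1)*s1^2 + (n2-1)*s2^2)/(n1+n2-2)
(n1-1)*s1^2 = 32 * 94.49 = 3023.68
(n2-1)*s2^2 = 42 * 85.53 = 3592.26
numerator = 3023.68 + 3592.26 = 6615.94
n1+n2-2 = 74
sp^2 = 6615.94 / 74 = 330797/3700 ≈ 89.404595

89.4046


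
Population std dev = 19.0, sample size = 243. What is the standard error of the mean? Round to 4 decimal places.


SE = sigma / sqrt(n)
sqrt(243) ≈ 15.588457
SE = 19.0 / 15.588457 ≈ 1.218851

1.2189


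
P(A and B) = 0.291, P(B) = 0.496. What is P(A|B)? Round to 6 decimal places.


P(A|B) = P(A and B) / P(B) = 0.291 / 0.496 = 291/496 ≈ 0.58669355

0.586694


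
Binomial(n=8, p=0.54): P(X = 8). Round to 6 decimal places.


P = C(n,k) * p^k * (1-p)^(n-k)
C(8,8) = 1
p^k = 0.54^8 ≈ 0.007230196
(1-p)^(n-k) = 0.46^0 = 1
P = 1 * 0.007230196 * 1 ≈ 0.007230

0.007230


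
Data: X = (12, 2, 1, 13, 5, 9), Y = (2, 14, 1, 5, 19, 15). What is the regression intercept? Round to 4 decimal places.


a = ybar - b*xbar, where b = sum((xi-xbar)(yi-ybar)) / sum((xi-xbar)^2)
n = 6, xbar = 42/6 = 7, ybar = 56/6 = 28/3 ≈ 9.333333
Sxy = sum((xi-xbar)(yi-ybar)) = -44
Sxx = sum((xi-xbar)^2) = 130
b = Sxy / Sxx = -22/65 ≈ -0.338462
a = 9.333333 - (-0.338462) * 7 = 2282/195 ≈ 11.702564

11.7026


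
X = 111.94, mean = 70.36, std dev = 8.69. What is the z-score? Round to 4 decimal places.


z = (X - mu) / sigma
X - mu = 111.94 - 70.36 = 41.58
z = 41.58 / 8.69 = 378/79 ≈ 4.784810

4.7848


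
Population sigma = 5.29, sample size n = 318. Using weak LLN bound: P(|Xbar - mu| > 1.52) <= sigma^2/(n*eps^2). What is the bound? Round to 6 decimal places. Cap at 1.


bound = min(1, sigma^2/(n*eps^2))
sigma^2 = 5.29^2 = 27.9841
n*eps^2 = 318 * 1.52^2 = 318 * 2.3104 = 734.7072
sigma^2/(n*eps^2) = 27.9841 / 734.7072 ≈ 0.03808878

0.038089


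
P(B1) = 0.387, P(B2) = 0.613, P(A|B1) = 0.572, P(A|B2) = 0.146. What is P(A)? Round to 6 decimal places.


P(A) = P(A|B1)*P(B1) + P(A|B2)*P(B2)
P(A|B1)*P(B1) = 0.572 * 0.387 = 0.221364
P(A|B2)*P(B2) = 0.146 * 0.613 = 0.089498
P(A) = 0.221364 + 0.089498 = 0.310862

0.310862


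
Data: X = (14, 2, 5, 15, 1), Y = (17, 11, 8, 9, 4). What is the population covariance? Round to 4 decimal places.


Cov = (1/n)*sum((xi-xbar)(yi-ybar))
n = 5, xbar = 37/5 = 7.4, ybar = 49/5 = 9.8
sum((xi-xbar)(yi-ybar)) = 76.4
Cov = 76.4 / 5 = 15.28

15.2800


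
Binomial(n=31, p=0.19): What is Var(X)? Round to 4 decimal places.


Var = n*p*(1-p) = 31 * 0.19 * 0.81 = 4.7709

4.7709


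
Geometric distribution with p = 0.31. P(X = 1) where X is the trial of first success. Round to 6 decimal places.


P = (1-p)^(k-1) * p
(1-p)^(k-1) = 0.69^0 = 1
P = 1 * 0.31 = 0.31

0.310000


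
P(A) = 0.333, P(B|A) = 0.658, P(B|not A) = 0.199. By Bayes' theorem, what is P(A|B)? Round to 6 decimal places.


P(A|B) = P(B|A)*P(A) / P(B), P(B) = P(B|A)*P(A) + P(B|not A)*P(not A)
P(B|A)*P(A) = 0.658 * 0.333 = 0.219114
P(B|not A)*P(not A) = 0.199 * 0.667 = 0.132733
P(B) = 0.219114 + 0.132733 = 0.351847
P(A|B) = 0.219114 / 0.351847 ≈ 0.62275364

0.622754


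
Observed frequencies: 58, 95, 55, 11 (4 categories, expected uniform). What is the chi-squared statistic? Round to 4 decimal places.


chi2 = sum((O-E)^2/E), E = total/4
total = 219, E = 219/4 = 54.75
(58 - 54.75)^2 / 54.75 = 10.5625 / 54.75 = 169/876 ≈ 0.192922
(95 - 54.75)^2 / 54.75 = 1620.0625 / 54.75 = 25921/876 ≈ 29.590183
(55 - 54.75)^2 / 54.75 = 0.0625 / 54.75 = 1/876 ≈ 0.001142
(11 - 54.75)^2 / 54.75 = 1914.0625 / 54.75 = 30625/876 ≈ 34.960046
chi2 = 14179/219 ≈ 64.744292

64.7443


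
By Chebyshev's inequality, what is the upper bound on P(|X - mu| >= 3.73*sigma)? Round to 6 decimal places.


P <= 1/k^2
k^2 = 3.73^2 = 13.9129
1/k^2 = 1 / 13.9129 ≈ 0.07187574

0.071876


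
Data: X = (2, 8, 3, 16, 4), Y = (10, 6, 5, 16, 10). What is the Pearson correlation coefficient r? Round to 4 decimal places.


r = sum((xi-xbar)(yi-ybar)) / sqrt(sum((xi-xbar)^2) * sum((yi-ybar)^2))
n = 5, xbar = 33/5 = 6.6, ybar = 47/5 = 9.4
Sxy = sum((xi-xbar)(yi-ybar)) = 68.8
Sxx = sum((xi-xbar)^2) = 131.2
Syy = sum((yi-ybar)^2) = 75.2
sqrt(Sxx*Syy) ≈ 99.328948
r = Sxy / sqrt(Sxx*Syy) = 68.8 / 99.328948 ≈ 0.692648

0.6926


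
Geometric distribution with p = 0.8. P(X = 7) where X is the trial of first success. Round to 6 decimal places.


P = (1-p)^(k-1) * p
(1-p)^(k-1) = 0.2^6 = 0.000064
P = 0.000064 * 0.8 = 0.0000512

0.000051


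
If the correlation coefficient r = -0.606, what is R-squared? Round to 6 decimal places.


R^2 = r^2 = (-0.606)^2 = 0.367236

0.367236


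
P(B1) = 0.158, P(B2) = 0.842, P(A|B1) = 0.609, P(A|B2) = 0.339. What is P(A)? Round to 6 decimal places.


P(A) = P(A|B1)*P(B1) + P(A|B2)*P(B2)
P(A|B1)*P(B1) = 0.609 * 0.158 = 0.096222
P(A|B2)*P(B2) = 0.339 * 0.842 = 0.285438
P(A) = 0.096222 + 0.285438 = 0.38166

0.381660


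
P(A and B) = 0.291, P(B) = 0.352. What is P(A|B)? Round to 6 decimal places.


P(A|B) = P(A and B) / P(B) = 0.291 / 0.352 = 291/352 ≈ 0.82670455

0.826705


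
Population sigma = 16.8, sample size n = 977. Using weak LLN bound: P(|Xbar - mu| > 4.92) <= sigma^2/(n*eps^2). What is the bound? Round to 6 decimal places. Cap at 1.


bound = min(1, sigma^2/(n*eps^2))
sigma^2 = 16.8^2 = 282.24
n*eps^2 = 977 * 4.92^2 = 977 * 24.2064 = 23649.6528
sigma^2/(n*eps^2) = 282.24 / 23649.6528 ≈ 0.01193421

0.011934


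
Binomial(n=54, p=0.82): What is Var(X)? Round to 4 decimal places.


Var = n*p*(1-p) = 54 * 0.82 * 0.18 = 7.9704

7.9704


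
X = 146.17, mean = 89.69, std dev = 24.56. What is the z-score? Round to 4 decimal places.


z = (X - mu) / sigma
X - mu = 146.17 - 89.69 = 56.48
z = 56.48 / 24.56 = 706/307 ≈ 2.299674

2.2997


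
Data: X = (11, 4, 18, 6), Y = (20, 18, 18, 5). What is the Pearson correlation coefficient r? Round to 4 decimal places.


r = sum((xi-xbar)(yi-ybar)) / sqrt(sum((xi-xbar)^2) * sum((yi-ybar)^2))
n = 4, xbar = 39/4 = 9.75, ybar = 61/4 = 15.25
Sxy = sum((xi-xbar)(yi-ybar)) = 51.25
Sxx = sum((xi-xbar)^2) = 116.75
Syy = sum((yi-ybar)^2) = 142.75
sqrt(Sxx*Syy) ≈ 129.097105
r = Sxy / sqrt(Sxx*Syy) = 51.25 / 129.097105 ≈ 0.396988

0.3970


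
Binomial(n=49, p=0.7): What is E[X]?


E[X] = n*p = 49 * 0.7 = 34.3

34.3


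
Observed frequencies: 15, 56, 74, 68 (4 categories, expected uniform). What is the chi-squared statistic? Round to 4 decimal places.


chi2 = sum((O-E)^2/E), E = total/4
total = 213, E = 213/4 = 53.25
(15 - 53.25)^2 / 53.25 = 1463.0625 / 53.25 = 7803/284 ≈ 27.475352
(56 - 53.25)^2 / 53.25 = 7.5625 / 53.25 = 121/852 ≈ 0.142019
(74 - 53.25)^2 / 53.25 = 430.5625 / 53.25 = 6889/852 ≈ 8.085681
(68 - 53.25)^2 / 53.25 = 217.5625 / 53.25 = 3481/852 ≈ 4.085681
chi2 = 2825/71 ≈ 39.788732

39.7887


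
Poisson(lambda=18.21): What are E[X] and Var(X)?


E[X] = Var(X) = lambda = 18.21

18.21, 18.21


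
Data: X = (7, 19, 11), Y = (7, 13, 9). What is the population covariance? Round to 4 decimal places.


Cov = (1/n)*sum((xi-xbar)(yi-ybar))
n = 3, xbar = 37/3 ≈ 12.333333, ybar = 29/3 ≈ 9.666667
sum((xi-xbar)(yi-ybar)) = 112/3 ≈ 37.333333
Cov = 37.333333 / 3 = 112/9 ≈ 12.444444

12.4444


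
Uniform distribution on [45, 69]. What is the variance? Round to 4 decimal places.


Var = (b-a)^2 / 12
(b-a)^2 = (69 - 45)^2 = 576
Var = 576/12 = 48

48.0000


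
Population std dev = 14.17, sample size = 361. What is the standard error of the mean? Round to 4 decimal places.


SE = sigma / sqrt(n)
sqrt(361) = 19
SE = 14.17 / 19 = 1417/1900 ≈ 0.745789

0.7458
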